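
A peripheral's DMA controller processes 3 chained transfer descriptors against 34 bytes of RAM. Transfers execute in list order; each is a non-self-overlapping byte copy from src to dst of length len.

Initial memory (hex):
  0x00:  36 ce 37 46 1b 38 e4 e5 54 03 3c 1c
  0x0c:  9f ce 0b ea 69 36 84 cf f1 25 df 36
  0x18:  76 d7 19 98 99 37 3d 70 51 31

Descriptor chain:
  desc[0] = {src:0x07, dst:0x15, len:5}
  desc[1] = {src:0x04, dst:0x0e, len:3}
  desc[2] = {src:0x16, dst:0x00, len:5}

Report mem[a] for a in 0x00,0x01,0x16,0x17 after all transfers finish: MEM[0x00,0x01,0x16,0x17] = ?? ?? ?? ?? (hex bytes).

MEM[0x00,0x01,0x16,0x17] = 54 03 54 03

#0 dst[0x15+5] := {0xe5,0x54,0x03,0x3c,0x1c}
#1 dst[0x0e+3] := {0x1b,0x38,0xe4}
#2 dst[0x00+5] := {0x54,0x03,0x3c,0x1c,0x19}
query mem[0x00]=0x54, mem[0x01]=0x03, mem[0x16]=0x54, mem[0x17]=0x03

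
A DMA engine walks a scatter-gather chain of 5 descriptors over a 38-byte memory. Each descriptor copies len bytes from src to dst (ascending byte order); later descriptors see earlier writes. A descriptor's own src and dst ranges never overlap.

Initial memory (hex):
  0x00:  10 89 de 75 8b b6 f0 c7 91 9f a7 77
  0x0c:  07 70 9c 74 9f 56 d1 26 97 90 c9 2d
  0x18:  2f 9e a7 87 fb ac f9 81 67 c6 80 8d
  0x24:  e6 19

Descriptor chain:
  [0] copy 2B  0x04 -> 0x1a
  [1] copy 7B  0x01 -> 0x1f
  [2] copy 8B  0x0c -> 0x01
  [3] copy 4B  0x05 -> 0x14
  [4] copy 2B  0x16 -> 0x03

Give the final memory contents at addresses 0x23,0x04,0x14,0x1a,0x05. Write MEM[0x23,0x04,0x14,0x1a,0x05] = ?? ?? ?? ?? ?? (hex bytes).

D0: mem[0x1a..0x1b] <- [8b b6]
D1: mem[0x1f..0x25] <- [89 de 75 8b b6 f0 c7]
D2: mem[0x01..0x08] <- [07 70 9c 74 9f 56 d1 26]
D3: mem[0x14..0x17] <- [9f 56 d1 26]
D4: mem[0x03..0x04] <- [d1 26]
query mem[0x23]=0xb6, mem[0x04]=0x26, mem[0x14]=0x9f, mem[0x1a]=0x8b, mem[0x05]=0x9f

MEM[0x23,0x04,0x14,0x1a,0x05] = b6 26 9f 8b 9f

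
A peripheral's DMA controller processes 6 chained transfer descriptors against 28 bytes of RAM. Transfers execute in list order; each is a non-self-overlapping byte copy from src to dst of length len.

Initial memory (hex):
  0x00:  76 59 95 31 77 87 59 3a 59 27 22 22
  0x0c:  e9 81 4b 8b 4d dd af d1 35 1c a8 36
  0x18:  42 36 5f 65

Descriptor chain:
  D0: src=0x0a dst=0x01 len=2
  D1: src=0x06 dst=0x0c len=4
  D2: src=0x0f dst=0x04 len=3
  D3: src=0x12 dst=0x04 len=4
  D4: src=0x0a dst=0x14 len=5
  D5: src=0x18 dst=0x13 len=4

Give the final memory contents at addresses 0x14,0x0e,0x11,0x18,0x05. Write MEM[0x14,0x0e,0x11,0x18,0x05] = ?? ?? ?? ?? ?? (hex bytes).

  after D0: wrote 2B at 0x01 = 2222
  after D1: wrote 4B at 0x0c = 593a5927
  after D2: wrote 3B at 0x04 = 274ddd
  after D3: wrote 4B at 0x04 = afd1351c
  after D4: wrote 5B at 0x14 = 2222593a59
  after D5: wrote 4B at 0x13 = 59365f65
query mem[0x14]=0x36, mem[0x0e]=0x59, mem[0x11]=0xdd, mem[0x18]=0x59, mem[0x05]=0xd1

MEM[0x14,0x0e,0x11,0x18,0x05] = 36 59 dd 59 d1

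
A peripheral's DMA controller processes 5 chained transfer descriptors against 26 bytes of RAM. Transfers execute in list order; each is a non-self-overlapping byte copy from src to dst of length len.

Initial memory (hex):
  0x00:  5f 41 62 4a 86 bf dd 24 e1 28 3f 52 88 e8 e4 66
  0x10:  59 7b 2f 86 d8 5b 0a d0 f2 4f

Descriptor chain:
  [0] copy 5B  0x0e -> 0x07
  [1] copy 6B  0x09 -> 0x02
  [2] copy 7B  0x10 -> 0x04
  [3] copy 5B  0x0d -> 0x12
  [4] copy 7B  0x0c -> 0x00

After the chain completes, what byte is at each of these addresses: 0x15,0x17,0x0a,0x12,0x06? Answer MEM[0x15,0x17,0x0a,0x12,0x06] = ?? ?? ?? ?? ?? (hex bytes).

D0: mem[0x07..0x0b] <- [e4 66 59 7b 2f]
D1: mem[0x02..0x07] <- [59 7b 2f 88 e8 e4]
D2: mem[0x04..0x0a] <- [59 7b 2f 86 d8 5b 0a]
D3: mem[0x12..0x16] <- [e8 e4 66 59 7b]
D4: mem[0x00..0x06] <- [88 e8 e4 66 59 7b e8]
query mem[0x15]=0x59, mem[0x17]=0xd0, mem[0x0a]=0x0a, mem[0x12]=0xe8, mem[0x06]=0xe8

MEM[0x15,0x17,0x0a,0x12,0x06] = 59 d0 0a e8 e8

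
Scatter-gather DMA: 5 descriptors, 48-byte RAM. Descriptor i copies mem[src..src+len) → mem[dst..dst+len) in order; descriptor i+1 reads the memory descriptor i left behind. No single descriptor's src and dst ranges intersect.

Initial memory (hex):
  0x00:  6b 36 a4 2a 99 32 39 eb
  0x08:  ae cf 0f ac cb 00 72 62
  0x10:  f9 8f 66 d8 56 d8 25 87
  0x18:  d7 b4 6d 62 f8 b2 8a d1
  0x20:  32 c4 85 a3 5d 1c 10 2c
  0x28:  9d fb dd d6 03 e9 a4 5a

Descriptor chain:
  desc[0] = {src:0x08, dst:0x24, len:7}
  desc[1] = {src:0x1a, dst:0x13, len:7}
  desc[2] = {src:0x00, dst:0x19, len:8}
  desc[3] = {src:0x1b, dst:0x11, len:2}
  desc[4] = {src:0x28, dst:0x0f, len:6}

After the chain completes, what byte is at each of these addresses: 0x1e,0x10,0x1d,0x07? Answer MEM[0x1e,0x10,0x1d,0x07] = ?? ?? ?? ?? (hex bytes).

D0: mem[0x24..0x2a] <- [ae cf 0f ac cb 00 72]
D1: mem[0x13..0x19] <- [6d 62 f8 b2 8a d1 32]
D2: mem[0x19..0x20] <- [6b 36 a4 2a 99 32 39 eb]
D3: mem[0x11..0x12] <- [a4 2a]
D4: mem[0x0f..0x14] <- [cb 00 72 d6 03 e9]
query mem[0x1e]=0x32, mem[0x10]=0x00, mem[0x1d]=0x99, mem[0x07]=0xeb

MEM[0x1e,0x10,0x1d,0x07] = 32 00 99 eb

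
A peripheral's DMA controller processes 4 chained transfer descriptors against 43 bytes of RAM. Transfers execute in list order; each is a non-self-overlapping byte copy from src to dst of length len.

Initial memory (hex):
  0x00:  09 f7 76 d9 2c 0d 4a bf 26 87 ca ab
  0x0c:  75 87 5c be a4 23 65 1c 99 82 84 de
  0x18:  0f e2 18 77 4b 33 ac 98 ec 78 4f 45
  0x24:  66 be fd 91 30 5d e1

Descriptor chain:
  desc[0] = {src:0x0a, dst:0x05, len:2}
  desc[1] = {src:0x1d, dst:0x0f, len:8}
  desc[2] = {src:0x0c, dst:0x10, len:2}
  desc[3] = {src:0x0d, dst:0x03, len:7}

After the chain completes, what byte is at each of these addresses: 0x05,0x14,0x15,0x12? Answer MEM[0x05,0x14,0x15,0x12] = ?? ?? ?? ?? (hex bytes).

D0: mem[0x05..0x06] <- [ca ab]
D1: mem[0x0f..0x16] <- [33 ac 98 ec 78 4f 45 66]
D2: mem[0x10..0x11] <- [75 87]
D3: mem[0x03..0x09] <- [87 5c 33 75 87 ec 78]
query mem[0x05]=0x33, mem[0x14]=0x4f, mem[0x15]=0x45, mem[0x12]=0xec

MEM[0x05,0x14,0x15,0x12] = 33 4f 45 ec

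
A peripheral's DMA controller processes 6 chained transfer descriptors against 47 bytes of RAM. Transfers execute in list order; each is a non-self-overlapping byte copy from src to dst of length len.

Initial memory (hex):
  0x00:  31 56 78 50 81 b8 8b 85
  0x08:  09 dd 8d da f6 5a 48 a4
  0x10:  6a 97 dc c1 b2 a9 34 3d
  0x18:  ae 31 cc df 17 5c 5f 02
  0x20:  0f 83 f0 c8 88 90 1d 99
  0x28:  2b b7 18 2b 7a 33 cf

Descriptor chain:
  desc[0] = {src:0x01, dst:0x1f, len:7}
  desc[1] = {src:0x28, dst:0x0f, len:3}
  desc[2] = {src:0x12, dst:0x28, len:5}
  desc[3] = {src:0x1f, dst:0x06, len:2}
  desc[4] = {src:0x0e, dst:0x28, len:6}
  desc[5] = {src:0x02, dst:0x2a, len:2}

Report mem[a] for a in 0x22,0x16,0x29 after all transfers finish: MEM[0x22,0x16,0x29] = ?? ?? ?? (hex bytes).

MEM[0x22,0x16,0x29] = 81 34 2b

#0 dst[0x1f+7] := {0x56,0x78,0x50,0x81,0xb8,0x8b,0x85}
#1 dst[0x0f+3] := {0x2b,0xb7,0x18}
#2 dst[0x28+5] := {0xdc,0xc1,0xb2,0xa9,0x34}
#3 dst[0x06+2] := {0x56,0x78}
#4 dst[0x28+6] := {0x48,0x2b,0xb7,0x18,0xdc,0xc1}
#5 dst[0x2a+2] := {0x78,0x50}
query mem[0x22]=0x81, mem[0x16]=0x34, mem[0x29]=0x2b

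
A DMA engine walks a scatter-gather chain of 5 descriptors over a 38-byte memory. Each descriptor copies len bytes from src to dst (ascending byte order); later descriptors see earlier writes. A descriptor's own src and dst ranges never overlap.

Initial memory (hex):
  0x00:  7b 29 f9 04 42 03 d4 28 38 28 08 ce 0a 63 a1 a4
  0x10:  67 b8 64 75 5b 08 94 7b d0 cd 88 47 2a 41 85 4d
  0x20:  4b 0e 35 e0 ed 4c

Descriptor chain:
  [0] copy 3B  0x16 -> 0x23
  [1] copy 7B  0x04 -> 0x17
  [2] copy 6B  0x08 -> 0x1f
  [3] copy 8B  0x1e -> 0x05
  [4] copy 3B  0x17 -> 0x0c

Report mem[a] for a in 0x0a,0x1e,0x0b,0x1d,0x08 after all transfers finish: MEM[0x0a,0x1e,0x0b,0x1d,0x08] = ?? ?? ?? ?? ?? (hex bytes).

#0 dst[0x23+3] := {0x94,0x7b,0xd0}
#1 dst[0x17+7] := {0x42,0x03,0xd4,0x28,0x38,0x28,0x08}
#2 dst[0x1f+6] := {0x38,0x28,0x08,0xce,0x0a,0x63}
#3 dst[0x05+8] := {0x85,0x38,0x28,0x08,0xce,0x0a,0x63,0xd0}
#4 dst[0x0c+3] := {0x42,0x03,0xd4}
query mem[0x0a]=0x0a, mem[0x1e]=0x85, mem[0x0b]=0x63, mem[0x1d]=0x08, mem[0x08]=0x08

MEM[0x0a,0x1e,0x0b,0x1d,0x08] = 0a 85 63 08 08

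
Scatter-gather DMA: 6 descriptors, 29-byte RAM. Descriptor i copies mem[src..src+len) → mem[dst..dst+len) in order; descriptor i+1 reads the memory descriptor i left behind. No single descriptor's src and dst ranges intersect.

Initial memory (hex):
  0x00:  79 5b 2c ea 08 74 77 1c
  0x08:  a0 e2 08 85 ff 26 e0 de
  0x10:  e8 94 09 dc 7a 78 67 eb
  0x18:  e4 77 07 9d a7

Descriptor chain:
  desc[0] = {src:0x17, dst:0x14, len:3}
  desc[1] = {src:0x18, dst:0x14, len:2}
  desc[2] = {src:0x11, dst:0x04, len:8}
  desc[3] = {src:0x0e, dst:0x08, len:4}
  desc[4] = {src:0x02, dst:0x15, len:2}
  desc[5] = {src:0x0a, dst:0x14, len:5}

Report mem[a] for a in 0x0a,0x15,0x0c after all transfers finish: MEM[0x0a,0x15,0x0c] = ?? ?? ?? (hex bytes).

#0 dst[0x14+3] := {0xeb,0xe4,0x77}
#1 dst[0x14+2] := {0xe4,0x77}
#2 dst[0x04+8] := {0x94,0x09,0xdc,0xe4,0x77,0x77,0xeb,0xe4}
#3 dst[0x08+4] := {0xe0,0xde,0xe8,0x94}
#4 dst[0x15+2] := {0x2c,0xea}
#5 dst[0x14+5] := {0xe8,0x94,0xff,0x26,0xe0}
query mem[0x0a]=0xe8, mem[0x15]=0x94, mem[0x0c]=0xff

MEM[0x0a,0x15,0x0c] = e8 94 ff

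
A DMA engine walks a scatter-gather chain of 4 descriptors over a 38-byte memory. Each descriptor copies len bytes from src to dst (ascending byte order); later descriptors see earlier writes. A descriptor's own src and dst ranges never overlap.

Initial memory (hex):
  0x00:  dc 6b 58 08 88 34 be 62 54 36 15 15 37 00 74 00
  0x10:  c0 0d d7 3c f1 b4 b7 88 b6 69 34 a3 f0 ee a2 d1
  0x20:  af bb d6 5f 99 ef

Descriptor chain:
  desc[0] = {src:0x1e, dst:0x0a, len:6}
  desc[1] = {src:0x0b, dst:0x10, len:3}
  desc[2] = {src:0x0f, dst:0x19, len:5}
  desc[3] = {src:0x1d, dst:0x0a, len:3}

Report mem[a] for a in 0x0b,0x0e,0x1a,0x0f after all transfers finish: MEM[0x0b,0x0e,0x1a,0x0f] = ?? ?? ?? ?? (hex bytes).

[0] 0x1e->0x0a len=6 : a2 d1 af bb d6 5f
[1] 0x0b->0x10 len=3 : d1 af bb
[2] 0x0f->0x19 len=5 : 5f d1 af bb 3c
[3] 0x1d->0x0a len=3 : 3c a2 d1
query mem[0x0b]=0xa2, mem[0x0e]=0xd6, mem[0x1a]=0xd1, mem[0x0f]=0x5f

MEM[0x0b,0x0e,0x1a,0x0f] = a2 d6 d1 5f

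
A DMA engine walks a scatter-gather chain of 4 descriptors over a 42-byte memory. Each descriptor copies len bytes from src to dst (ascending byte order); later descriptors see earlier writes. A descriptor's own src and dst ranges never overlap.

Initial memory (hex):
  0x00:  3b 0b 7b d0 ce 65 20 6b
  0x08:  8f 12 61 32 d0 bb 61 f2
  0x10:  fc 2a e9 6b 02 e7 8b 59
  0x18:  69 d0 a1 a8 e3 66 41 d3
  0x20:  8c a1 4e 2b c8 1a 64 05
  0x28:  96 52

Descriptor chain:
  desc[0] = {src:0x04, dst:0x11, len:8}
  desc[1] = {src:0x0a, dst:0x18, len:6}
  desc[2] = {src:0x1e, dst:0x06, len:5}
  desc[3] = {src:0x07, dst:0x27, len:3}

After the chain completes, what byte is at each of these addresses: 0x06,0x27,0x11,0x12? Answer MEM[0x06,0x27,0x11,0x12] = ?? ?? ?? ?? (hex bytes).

MEM[0x06,0x27,0x11,0x12] = 41 d3 ce 65

  after D0: wrote 8B at 0x11 = ce65206b8f126132
  after D1: wrote 6B at 0x18 = 6132d0bb61f2
  after D2: wrote 5B at 0x06 = 41d38ca14e
  after D3: wrote 3B at 0x27 = d38ca1
query mem[0x06]=0x41, mem[0x27]=0xd3, mem[0x11]=0xce, mem[0x12]=0x65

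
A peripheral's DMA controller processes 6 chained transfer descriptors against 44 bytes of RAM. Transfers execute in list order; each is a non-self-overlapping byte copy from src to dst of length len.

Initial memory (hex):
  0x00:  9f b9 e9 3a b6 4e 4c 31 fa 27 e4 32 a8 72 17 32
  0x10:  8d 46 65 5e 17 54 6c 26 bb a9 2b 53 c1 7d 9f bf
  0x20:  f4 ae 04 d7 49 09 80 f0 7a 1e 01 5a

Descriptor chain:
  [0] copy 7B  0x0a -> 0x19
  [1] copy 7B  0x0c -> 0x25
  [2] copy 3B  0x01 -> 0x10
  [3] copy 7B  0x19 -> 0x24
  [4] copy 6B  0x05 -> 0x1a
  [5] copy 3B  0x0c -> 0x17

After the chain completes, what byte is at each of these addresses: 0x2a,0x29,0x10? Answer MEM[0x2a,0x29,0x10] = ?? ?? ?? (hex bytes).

#0 dst[0x19+7] := {0xe4,0x32,0xa8,0x72,0x17,0x32,0x8d}
#1 dst[0x25+7] := {0xa8,0x72,0x17,0x32,0x8d,0x46,0x65}
#2 dst[0x10+3] := {0xb9,0xe9,0x3a}
#3 dst[0x24+7] := {0xe4,0x32,0xa8,0x72,0x17,0x32,0x8d}
#4 dst[0x1a+6] := {0x4e,0x4c,0x31,0xfa,0x27,0xe4}
#5 dst[0x17+3] := {0xa8,0x72,0x17}
query mem[0x2a]=0x8d, mem[0x29]=0x32, mem[0x10]=0xb9

MEM[0x2a,0x29,0x10] = 8d 32 b9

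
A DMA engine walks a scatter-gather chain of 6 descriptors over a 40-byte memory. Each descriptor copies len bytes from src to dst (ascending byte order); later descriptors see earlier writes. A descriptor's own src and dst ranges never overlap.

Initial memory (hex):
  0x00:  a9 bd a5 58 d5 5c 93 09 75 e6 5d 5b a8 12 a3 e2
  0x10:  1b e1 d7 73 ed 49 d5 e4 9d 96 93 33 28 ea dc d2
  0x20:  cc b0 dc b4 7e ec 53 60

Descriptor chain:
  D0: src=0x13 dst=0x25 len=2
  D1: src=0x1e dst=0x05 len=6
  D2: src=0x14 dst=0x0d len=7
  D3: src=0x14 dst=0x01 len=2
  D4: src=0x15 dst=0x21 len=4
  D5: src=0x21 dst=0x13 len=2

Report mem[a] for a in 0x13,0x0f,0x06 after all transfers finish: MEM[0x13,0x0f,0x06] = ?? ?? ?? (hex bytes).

MEM[0x13,0x0f,0x06] = 49 d5 d2

D0: mem[0x25..0x26] <- [73 ed]
D1: mem[0x05..0x0a] <- [dc d2 cc b0 dc b4]
D2: mem[0x0d..0x13] <- [ed 49 d5 e4 9d 96 93]
D3: mem[0x01..0x02] <- [ed 49]
D4: mem[0x21..0x24] <- [49 d5 e4 9d]
D5: mem[0x13..0x14] <- [49 d5]
query mem[0x13]=0x49, mem[0x0f]=0xd5, mem[0x06]=0xd2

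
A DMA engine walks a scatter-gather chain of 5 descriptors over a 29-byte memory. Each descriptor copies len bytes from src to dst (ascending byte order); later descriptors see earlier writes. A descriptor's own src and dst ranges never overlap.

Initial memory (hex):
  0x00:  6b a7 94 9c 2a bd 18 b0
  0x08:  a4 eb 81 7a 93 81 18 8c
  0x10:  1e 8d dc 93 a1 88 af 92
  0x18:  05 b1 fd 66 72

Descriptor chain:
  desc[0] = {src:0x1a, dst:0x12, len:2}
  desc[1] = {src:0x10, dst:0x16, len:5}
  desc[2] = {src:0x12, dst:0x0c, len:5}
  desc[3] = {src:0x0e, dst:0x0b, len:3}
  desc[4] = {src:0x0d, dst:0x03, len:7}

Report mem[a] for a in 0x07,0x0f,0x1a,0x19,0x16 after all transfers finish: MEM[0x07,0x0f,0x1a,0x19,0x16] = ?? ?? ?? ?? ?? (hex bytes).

MEM[0x07,0x0f,0x1a,0x19,0x16] = 8d 88 a1 66 1e

D0: mem[0x12..0x13] <- [fd 66]
D1: mem[0x16..0x1a] <- [1e 8d fd 66 a1]
D2: mem[0x0c..0x10] <- [fd 66 a1 88 1e]
D3: mem[0x0b..0x0d] <- [a1 88 1e]
D4: mem[0x03..0x09] <- [1e a1 88 1e 8d fd 66]
query mem[0x07]=0x8d, mem[0x0f]=0x88, mem[0x1a]=0xa1, mem[0x19]=0x66, mem[0x16]=0x1e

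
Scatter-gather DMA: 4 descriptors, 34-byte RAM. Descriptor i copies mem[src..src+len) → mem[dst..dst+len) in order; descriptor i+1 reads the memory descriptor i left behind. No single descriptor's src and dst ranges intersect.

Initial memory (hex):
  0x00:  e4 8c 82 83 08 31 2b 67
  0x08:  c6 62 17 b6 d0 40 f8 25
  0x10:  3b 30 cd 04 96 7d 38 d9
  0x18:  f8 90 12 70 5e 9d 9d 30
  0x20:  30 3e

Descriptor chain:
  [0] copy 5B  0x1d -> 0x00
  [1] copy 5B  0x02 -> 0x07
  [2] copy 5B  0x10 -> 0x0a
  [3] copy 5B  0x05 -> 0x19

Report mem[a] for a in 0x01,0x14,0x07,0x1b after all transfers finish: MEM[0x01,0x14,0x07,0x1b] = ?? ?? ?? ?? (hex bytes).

MEM[0x01,0x14,0x07,0x1b] = 9d 96 30 30

  after D0: wrote 5B at 0x00 = 9d9d30303e
  after D1: wrote 5B at 0x07 = 30303e312b
  after D2: wrote 5B at 0x0a = 3b30cd0496
  after D3: wrote 5B at 0x19 = 312b30303e
query mem[0x01]=0x9d, mem[0x14]=0x96, mem[0x07]=0x30, mem[0x1b]=0x30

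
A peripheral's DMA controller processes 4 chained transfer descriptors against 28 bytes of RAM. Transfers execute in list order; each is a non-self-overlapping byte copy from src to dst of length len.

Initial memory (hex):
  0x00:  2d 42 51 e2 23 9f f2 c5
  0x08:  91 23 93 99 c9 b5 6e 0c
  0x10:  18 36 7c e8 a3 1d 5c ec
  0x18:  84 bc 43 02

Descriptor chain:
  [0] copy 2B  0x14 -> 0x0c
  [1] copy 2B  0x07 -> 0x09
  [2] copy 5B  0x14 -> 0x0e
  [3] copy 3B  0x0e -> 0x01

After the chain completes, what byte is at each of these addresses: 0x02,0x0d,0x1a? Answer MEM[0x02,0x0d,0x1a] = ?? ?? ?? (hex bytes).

  after D0: wrote 2B at 0x0c = a31d
  after D1: wrote 2B at 0x09 = c591
  after D2: wrote 5B at 0x0e = a31d5cec84
  after D3: wrote 3B at 0x01 = a31d5c
query mem[0x02]=0x1d, mem[0x0d]=0x1d, mem[0x1a]=0x43

MEM[0x02,0x0d,0x1a] = 1d 1d 43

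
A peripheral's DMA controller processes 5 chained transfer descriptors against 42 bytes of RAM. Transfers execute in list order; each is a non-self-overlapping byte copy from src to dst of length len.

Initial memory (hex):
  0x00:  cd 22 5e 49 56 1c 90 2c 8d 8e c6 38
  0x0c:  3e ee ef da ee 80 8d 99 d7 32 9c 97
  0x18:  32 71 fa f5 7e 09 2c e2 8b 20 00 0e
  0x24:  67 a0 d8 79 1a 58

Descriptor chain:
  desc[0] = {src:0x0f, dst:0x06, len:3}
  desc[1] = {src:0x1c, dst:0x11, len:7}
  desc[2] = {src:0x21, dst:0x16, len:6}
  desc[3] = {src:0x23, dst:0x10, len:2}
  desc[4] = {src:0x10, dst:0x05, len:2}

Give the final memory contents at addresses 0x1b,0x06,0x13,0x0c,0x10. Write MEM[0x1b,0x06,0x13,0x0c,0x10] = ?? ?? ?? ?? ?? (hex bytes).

D0: mem[0x06..0x08] <- [da ee 80]
D1: mem[0x11..0x17] <- [7e 09 2c e2 8b 20 00]
D2: mem[0x16..0x1b] <- [20 00 0e 67 a0 d8]
D3: mem[0x10..0x11] <- [0e 67]
D4: mem[0x05..0x06] <- [0e 67]
query mem[0x1b]=0xd8, mem[0x06]=0x67, mem[0x13]=0x2c, mem[0x0c]=0x3e, mem[0x10]=0x0e

MEM[0x1b,0x06,0x13,0x0c,0x10] = d8 67 2c 3e 0e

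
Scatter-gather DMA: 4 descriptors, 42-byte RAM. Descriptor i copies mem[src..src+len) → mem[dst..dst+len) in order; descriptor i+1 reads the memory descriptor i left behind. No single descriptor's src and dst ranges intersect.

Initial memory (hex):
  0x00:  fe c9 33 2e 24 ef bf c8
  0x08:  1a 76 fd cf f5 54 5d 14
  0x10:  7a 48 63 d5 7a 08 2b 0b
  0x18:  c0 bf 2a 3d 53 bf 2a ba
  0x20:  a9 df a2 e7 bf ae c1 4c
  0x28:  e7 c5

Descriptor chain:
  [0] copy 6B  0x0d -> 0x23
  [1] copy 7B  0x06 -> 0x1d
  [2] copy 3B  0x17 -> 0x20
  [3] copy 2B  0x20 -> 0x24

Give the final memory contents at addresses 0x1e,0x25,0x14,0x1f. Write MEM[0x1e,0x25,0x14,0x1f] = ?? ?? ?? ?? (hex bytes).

[0] 0x0d->0x23 len=6 : 54 5d 14 7a 48 63
[1] 0x06->0x1d len=7 : bf c8 1a 76 fd cf f5
[2] 0x17->0x20 len=3 : 0b c0 bf
[3] 0x20->0x24 len=2 : 0b c0
query mem[0x1e]=0xc8, mem[0x25]=0xc0, mem[0x14]=0x7a, mem[0x1f]=0x1a

MEM[0x1e,0x25,0x14,0x1f] = c8 c0 7a 1a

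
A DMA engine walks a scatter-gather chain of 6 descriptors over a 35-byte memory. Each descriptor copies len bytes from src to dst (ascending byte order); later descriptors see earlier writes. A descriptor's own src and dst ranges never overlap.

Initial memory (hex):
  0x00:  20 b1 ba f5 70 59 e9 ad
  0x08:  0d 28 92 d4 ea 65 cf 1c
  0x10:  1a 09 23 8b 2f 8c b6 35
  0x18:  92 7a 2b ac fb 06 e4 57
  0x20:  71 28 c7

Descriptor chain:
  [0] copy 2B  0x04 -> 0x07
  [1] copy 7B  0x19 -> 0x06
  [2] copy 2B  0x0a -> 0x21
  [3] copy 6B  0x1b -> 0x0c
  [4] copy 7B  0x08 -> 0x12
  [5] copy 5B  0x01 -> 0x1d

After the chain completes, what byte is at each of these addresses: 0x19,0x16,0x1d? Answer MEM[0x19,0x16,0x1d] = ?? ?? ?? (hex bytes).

D0: mem[0x07..0x08] <- [70 59]
D1: mem[0x06..0x0c] <- [7a 2b ac fb 06 e4 57]
D2: mem[0x21..0x22] <- [06 e4]
D3: mem[0x0c..0x11] <- [ac fb 06 e4 57 71]
D4: mem[0x12..0x18] <- [ac fb 06 e4 ac fb 06]
D5: mem[0x1d..0x21] <- [b1 ba f5 70 59]
query mem[0x19]=0x7a, mem[0x16]=0xac, mem[0x1d]=0xb1

MEM[0x19,0x16,0x1d] = 7a ac b1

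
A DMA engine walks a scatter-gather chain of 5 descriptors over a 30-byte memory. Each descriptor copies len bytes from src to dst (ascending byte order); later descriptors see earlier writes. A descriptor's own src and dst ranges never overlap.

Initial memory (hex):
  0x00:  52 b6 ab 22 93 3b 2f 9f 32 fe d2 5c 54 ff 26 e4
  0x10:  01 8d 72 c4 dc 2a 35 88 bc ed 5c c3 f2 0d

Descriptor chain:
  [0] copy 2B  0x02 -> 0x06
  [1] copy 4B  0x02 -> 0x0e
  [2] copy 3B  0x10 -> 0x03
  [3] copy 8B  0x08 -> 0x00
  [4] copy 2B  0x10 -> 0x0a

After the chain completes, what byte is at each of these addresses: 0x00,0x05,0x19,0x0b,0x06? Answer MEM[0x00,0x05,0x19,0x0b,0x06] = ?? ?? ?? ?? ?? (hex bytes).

MEM[0x00,0x05,0x19,0x0b,0x06] = 32 ff ed 3b ab

D0: mem[0x06..0x07] <- [ab 22]
D1: mem[0x0e..0x11] <- [ab 22 93 3b]
D2: mem[0x03..0x05] <- [93 3b 72]
D3: mem[0x00..0x07] <- [32 fe d2 5c 54 ff ab 22]
D4: mem[0x0a..0x0b] <- [93 3b]
query mem[0x00]=0x32, mem[0x05]=0xff, mem[0x19]=0xed, mem[0x0b]=0x3b, mem[0x06]=0xab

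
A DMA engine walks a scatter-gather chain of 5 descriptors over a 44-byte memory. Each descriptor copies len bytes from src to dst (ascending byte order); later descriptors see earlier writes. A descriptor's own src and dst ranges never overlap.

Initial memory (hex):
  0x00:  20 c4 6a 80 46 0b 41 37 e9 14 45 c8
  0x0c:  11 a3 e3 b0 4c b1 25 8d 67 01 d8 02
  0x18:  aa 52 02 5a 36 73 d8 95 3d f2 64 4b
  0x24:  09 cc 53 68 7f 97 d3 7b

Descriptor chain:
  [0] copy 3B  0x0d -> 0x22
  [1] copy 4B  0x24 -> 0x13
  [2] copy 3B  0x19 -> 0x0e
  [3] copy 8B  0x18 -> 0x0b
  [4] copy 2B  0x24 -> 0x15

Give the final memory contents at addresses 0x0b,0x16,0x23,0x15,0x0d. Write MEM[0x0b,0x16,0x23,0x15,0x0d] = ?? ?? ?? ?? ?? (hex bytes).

MEM[0x0b,0x16,0x23,0x15,0x0d] = aa cc e3 b0 02

[0] 0x0d->0x22 len=3 : a3 e3 b0
[1] 0x24->0x13 len=4 : b0 cc 53 68
[2] 0x19->0x0e len=3 : 52 02 5a
[3] 0x18->0x0b len=8 : aa 52 02 5a 36 73 d8 95
[4] 0x24->0x15 len=2 : b0 cc
query mem[0x0b]=0xaa, mem[0x16]=0xcc, mem[0x23]=0xe3, mem[0x15]=0xb0, mem[0x0d]=0x02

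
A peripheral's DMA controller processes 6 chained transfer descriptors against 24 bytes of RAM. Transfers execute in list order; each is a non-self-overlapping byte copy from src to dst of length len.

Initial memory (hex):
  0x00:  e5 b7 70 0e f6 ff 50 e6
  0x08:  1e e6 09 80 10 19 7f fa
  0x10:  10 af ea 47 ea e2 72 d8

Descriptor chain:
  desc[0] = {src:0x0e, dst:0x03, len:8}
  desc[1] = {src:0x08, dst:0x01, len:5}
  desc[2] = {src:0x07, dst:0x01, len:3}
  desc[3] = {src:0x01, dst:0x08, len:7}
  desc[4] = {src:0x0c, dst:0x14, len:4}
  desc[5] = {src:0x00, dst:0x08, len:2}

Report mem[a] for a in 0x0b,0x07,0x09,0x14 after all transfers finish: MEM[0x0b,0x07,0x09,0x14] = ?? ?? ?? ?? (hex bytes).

D0: mem[0x03..0x0a] <- [7f fa 10 af ea 47 ea e2]
D1: mem[0x01..0x05] <- [47 ea e2 80 10]
D2: mem[0x01..0x03] <- [ea 47 ea]
D3: mem[0x08..0x0e] <- [ea 47 ea 80 10 af ea]
D4: mem[0x14..0x17] <- [10 af ea fa]
D5: mem[0x08..0x09] <- [e5 ea]
query mem[0x0b]=0x80, mem[0x07]=0xea, mem[0x09]=0xea, mem[0x14]=0x10

MEM[0x0b,0x07,0x09,0x14] = 80 ea ea 10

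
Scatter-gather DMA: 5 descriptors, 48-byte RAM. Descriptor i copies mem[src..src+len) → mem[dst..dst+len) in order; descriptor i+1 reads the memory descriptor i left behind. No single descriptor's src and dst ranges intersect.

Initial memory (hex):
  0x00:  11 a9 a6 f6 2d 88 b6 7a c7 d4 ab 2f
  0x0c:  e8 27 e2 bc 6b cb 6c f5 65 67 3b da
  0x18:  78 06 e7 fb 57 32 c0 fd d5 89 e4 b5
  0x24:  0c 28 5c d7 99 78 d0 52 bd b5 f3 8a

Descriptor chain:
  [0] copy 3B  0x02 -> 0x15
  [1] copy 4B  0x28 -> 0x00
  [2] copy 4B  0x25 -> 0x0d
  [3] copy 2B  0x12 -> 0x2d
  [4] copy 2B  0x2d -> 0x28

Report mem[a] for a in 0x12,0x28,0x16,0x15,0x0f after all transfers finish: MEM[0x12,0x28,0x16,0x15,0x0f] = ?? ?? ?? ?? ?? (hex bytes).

MEM[0x12,0x28,0x16,0x15,0x0f] = 6c 6c f6 a6 d7

#0 dst[0x15+3] := {0xa6,0xf6,0x2d}
#1 dst[0x00+4] := {0x99,0x78,0xd0,0x52}
#2 dst[0x0d+4] := {0x28,0x5c,0xd7,0x99}
#3 dst[0x2d+2] := {0x6c,0xf5}
#4 dst[0x28+2] := {0x6c,0xf5}
query mem[0x12]=0x6c, mem[0x28]=0x6c, mem[0x16]=0xf6, mem[0x15]=0xa6, mem[0x0f]=0xd7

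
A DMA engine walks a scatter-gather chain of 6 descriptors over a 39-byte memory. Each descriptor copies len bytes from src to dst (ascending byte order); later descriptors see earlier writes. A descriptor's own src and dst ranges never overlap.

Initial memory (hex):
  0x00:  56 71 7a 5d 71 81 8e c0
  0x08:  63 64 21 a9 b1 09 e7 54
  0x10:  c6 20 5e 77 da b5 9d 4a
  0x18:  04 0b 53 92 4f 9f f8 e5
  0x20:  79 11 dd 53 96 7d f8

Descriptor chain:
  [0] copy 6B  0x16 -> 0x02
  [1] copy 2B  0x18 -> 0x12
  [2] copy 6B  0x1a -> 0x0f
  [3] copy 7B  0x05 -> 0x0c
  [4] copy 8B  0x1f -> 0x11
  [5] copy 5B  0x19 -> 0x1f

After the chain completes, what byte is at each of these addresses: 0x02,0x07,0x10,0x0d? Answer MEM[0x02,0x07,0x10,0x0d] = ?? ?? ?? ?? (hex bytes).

  after D0: wrote 6B at 0x02 = 9d4a040b5392
  after D1: wrote 2B at 0x12 = 040b
  after D2: wrote 6B at 0x0f = 53924f9ff8e5
  after D3: wrote 7B at 0x0c = 0b5392636421a9
  after D4: wrote 8B at 0x11 = e57911dd53967df8
  after D5: wrote 5B at 0x1f = 0b53924f9f
query mem[0x02]=0x9d, mem[0x07]=0x92, mem[0x10]=0x64, mem[0x0d]=0x53

MEM[0x02,0x07,0x10,0x0d] = 9d 92 64 53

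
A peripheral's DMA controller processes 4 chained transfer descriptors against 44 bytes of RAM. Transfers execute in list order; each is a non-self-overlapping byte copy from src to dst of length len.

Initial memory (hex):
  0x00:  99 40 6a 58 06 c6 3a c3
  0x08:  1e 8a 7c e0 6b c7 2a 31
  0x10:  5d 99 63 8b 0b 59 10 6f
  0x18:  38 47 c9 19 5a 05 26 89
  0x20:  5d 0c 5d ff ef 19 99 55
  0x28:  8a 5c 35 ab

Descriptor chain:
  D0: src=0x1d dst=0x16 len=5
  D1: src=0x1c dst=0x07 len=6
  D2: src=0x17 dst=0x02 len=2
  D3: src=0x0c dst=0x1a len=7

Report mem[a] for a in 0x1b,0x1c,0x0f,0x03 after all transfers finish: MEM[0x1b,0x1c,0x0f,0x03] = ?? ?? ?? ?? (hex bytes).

MEM[0x1b,0x1c,0x0f,0x03] = c7 2a 31 89

#0 dst[0x16+5] := {0x05,0x26,0x89,0x5d,0x0c}
#1 dst[0x07+6] := {0x5a,0x05,0x26,0x89,0x5d,0x0c}
#2 dst[0x02+2] := {0x26,0x89}
#3 dst[0x1a+7] := {0x0c,0xc7,0x2a,0x31,0x5d,0x99,0x63}
query mem[0x1b]=0xc7, mem[0x1c]=0x2a, mem[0x0f]=0x31, mem[0x03]=0x89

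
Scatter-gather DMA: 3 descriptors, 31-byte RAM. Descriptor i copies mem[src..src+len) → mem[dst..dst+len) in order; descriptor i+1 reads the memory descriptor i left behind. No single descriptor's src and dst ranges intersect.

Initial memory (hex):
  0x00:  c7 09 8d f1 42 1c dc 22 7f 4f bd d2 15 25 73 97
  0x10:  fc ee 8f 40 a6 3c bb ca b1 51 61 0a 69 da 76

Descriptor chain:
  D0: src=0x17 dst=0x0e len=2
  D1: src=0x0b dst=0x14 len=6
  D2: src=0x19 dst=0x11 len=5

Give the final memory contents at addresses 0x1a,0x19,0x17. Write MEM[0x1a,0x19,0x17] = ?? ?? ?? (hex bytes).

MEM[0x1a,0x19,0x17] = 61 fc ca

D0: mem[0x0e..0x0f] <- [ca b1]
D1: mem[0x14..0x19] <- [d2 15 25 ca b1 fc]
D2: mem[0x11..0x15] <- [fc 61 0a 69 da]
query mem[0x1a]=0x61, mem[0x19]=0xfc, mem[0x17]=0xca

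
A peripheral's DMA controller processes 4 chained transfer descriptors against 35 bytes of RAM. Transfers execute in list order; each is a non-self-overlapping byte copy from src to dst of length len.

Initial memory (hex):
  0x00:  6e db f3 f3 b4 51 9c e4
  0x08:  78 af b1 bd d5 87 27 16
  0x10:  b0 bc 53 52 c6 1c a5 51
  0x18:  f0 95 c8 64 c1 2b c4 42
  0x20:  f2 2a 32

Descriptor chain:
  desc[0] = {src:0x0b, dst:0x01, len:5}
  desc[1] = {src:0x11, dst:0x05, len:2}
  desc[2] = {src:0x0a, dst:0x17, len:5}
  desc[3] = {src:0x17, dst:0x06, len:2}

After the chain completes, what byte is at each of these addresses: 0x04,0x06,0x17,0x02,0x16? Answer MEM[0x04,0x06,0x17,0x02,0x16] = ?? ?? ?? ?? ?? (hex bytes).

#0 dst[0x01+5] := {0xbd,0xd5,0x87,0x27,0x16}
#1 dst[0x05+2] := {0xbc,0x53}
#2 dst[0x17+5] := {0xb1,0xbd,0xd5,0x87,0x27}
#3 dst[0x06+2] := {0xb1,0xbd}
query mem[0x04]=0x27, mem[0x06]=0xb1, mem[0x17]=0xb1, mem[0x02]=0xd5, mem[0x16]=0xa5

MEM[0x04,0x06,0x17,0x02,0x16] = 27 b1 b1 d5 a5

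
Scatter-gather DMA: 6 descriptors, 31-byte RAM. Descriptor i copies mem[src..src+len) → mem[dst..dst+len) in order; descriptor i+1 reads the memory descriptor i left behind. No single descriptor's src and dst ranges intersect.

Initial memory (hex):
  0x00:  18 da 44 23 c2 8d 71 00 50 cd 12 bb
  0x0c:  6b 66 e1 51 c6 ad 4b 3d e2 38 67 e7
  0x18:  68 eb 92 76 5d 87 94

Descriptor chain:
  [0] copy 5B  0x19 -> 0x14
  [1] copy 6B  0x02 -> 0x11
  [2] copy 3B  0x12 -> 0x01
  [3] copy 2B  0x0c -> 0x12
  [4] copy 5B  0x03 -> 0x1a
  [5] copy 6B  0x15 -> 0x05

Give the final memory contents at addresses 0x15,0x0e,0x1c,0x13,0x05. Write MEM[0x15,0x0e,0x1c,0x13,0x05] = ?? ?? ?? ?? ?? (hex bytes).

MEM[0x15,0x0e,0x1c,0x13,0x05] = 71 e1 8d 66 71

#0 dst[0x14+5] := {0xeb,0x92,0x76,0x5d,0x87}
#1 dst[0x11+6] := {0x44,0x23,0xc2,0x8d,0x71,0x00}
#2 dst[0x01+3] := {0x23,0xc2,0x8d}
#3 dst[0x12+2] := {0x6b,0x66}
#4 dst[0x1a+5] := {0x8d,0xc2,0x8d,0x71,0x00}
#5 dst[0x05+6] := {0x71,0x00,0x5d,0x87,0xeb,0x8d}
query mem[0x15]=0x71, mem[0x0e]=0xe1, mem[0x1c]=0x8d, mem[0x13]=0x66, mem[0x05]=0x71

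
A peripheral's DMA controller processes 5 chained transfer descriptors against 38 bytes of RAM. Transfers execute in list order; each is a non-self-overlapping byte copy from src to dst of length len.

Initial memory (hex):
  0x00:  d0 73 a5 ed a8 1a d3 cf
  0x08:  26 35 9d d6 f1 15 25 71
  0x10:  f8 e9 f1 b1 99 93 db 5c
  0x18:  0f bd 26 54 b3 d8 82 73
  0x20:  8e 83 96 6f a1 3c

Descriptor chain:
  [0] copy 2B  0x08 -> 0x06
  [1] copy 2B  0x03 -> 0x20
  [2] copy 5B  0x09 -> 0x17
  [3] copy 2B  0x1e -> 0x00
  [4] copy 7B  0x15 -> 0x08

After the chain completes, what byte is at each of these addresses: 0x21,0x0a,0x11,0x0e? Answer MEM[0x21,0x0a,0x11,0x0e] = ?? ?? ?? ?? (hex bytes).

MEM[0x21,0x0a,0x11,0x0e] = a8 35 e9 15

[0] 0x08->0x06 len=2 : 26 35
[1] 0x03->0x20 len=2 : ed a8
[2] 0x09->0x17 len=5 : 35 9d d6 f1 15
[3] 0x1e->0x00 len=2 : 82 73
[4] 0x15->0x08 len=7 : 93 db 35 9d d6 f1 15
query mem[0x21]=0xa8, mem[0x0a]=0x35, mem[0x11]=0xe9, mem[0x0e]=0x15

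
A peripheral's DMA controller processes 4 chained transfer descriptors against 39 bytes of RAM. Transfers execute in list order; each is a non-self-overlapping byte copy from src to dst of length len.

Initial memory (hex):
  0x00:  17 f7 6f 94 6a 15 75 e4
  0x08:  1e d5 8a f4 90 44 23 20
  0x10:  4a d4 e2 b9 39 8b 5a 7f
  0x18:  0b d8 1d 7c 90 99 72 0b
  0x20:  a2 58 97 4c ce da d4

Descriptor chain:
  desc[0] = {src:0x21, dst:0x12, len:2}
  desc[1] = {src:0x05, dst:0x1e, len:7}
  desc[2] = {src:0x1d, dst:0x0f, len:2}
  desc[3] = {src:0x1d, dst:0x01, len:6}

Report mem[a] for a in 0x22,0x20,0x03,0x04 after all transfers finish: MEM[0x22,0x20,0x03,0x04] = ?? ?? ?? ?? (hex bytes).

  after D0: wrote 2B at 0x12 = 5897
  after D1: wrote 7B at 0x1e = 1575e41ed58af4
  after D2: wrote 2B at 0x0f = 9915
  after D3: wrote 6B at 0x01 = 991575e41ed5
query mem[0x22]=0xd5, mem[0x20]=0xe4, mem[0x03]=0x75, mem[0x04]=0xe4

MEM[0x22,0x20,0x03,0x04] = d5 e4 75 e4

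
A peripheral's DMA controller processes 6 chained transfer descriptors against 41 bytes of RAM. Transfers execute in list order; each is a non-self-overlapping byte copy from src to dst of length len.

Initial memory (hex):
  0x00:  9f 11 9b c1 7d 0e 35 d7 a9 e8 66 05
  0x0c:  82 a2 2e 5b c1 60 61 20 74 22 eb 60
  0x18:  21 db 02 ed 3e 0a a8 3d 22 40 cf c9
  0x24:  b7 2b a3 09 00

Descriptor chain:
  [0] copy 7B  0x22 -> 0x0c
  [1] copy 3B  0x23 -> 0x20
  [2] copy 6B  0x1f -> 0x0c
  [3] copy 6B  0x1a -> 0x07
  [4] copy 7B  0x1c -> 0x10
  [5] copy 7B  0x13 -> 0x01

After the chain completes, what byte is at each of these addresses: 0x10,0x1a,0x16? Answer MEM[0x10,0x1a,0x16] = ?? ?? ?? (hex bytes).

MEM[0x10,0x1a,0x16] = 3e 02 2b

#0 dst[0x0c+7] := {0xcf,0xc9,0xb7,0x2b,0xa3,0x09,0x00}
#1 dst[0x20+3] := {0xc9,0xb7,0x2b}
#2 dst[0x0c+6] := {0x3d,0xc9,0xb7,0x2b,0xc9,0xb7}
#3 dst[0x07+6] := {0x02,0xed,0x3e,0x0a,0xa8,0x3d}
#4 dst[0x10+7] := {0x3e,0x0a,0xa8,0x3d,0xc9,0xb7,0x2b}
#5 dst[0x01+7] := {0x3d,0xc9,0xb7,0x2b,0x60,0x21,0xdb}
query mem[0x10]=0x3e, mem[0x1a]=0x02, mem[0x16]=0x2b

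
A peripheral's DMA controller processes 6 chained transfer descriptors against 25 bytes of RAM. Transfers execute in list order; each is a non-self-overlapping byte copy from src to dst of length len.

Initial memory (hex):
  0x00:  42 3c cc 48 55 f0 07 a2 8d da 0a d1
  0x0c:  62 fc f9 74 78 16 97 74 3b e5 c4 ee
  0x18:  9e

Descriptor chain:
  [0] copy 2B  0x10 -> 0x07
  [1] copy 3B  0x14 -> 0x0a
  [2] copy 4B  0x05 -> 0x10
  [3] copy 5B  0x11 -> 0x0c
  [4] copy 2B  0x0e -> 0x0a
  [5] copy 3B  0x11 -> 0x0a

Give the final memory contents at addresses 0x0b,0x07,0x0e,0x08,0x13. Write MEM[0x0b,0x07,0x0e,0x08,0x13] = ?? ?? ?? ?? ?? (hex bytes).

MEM[0x0b,0x07,0x0e,0x08,0x13] = 78 78 16 16 16

D0: mem[0x07..0x08] <- [78 16]
D1: mem[0x0a..0x0c] <- [3b e5 c4]
D2: mem[0x10..0x13] <- [f0 07 78 16]
D3: mem[0x0c..0x10] <- [07 78 16 3b e5]
D4: mem[0x0a..0x0b] <- [16 3b]
D5: mem[0x0a..0x0c] <- [07 78 16]
query mem[0x0b]=0x78, mem[0x07]=0x78, mem[0x0e]=0x16, mem[0x08]=0x16, mem[0x13]=0x16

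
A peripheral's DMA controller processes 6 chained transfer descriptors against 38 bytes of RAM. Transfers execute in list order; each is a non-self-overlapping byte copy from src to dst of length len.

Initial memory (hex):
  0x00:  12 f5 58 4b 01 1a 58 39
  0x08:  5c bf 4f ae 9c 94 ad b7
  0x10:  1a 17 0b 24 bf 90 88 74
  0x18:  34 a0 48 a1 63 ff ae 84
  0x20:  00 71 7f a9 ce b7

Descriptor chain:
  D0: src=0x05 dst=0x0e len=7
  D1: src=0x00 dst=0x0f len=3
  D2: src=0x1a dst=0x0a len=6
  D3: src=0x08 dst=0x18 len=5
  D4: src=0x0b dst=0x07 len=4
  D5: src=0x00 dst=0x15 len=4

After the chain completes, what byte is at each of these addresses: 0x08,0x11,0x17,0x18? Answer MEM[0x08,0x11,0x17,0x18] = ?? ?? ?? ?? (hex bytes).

  after D0: wrote 7B at 0x0e = 1a58395cbf4fae
  after D1: wrote 3B at 0x0f = 12f558
  after D2: wrote 6B at 0x0a = 48a163ffae84
  after D3: wrote 5B at 0x18 = 5cbf48a163
  after D4: wrote 4B at 0x07 = a163ffae
  after D5: wrote 4B at 0x15 = 12f5584b
query mem[0x08]=0x63, mem[0x11]=0x58, mem[0x17]=0x58, mem[0x18]=0x4b

MEM[0x08,0x11,0x17,0x18] = 63 58 58 4b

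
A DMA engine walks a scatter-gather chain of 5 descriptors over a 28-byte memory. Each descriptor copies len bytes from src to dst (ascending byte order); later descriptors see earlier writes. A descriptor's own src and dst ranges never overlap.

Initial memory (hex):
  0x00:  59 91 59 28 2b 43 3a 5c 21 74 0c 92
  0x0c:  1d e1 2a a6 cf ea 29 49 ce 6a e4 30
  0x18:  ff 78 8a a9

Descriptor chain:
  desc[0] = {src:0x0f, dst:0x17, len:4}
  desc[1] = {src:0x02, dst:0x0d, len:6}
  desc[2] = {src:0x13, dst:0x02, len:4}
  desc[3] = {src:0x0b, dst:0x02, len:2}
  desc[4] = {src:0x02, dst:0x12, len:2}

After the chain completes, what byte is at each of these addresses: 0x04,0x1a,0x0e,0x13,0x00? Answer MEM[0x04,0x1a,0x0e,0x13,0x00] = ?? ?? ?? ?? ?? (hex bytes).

D0: mem[0x17..0x1a] <- [a6 cf ea 29]
D1: mem[0x0d..0x12] <- [59 28 2b 43 3a 5c]
D2: mem[0x02..0x05] <- [49 ce 6a e4]
D3: mem[0x02..0x03] <- [92 1d]
D4: mem[0x12..0x13] <- [92 1d]
query mem[0x04]=0x6a, mem[0x1a]=0x29, mem[0x0e]=0x28, mem[0x13]=0x1d, mem[0x00]=0x59

MEM[0x04,0x1a,0x0e,0x13,0x00] = 6a 29 28 1d 59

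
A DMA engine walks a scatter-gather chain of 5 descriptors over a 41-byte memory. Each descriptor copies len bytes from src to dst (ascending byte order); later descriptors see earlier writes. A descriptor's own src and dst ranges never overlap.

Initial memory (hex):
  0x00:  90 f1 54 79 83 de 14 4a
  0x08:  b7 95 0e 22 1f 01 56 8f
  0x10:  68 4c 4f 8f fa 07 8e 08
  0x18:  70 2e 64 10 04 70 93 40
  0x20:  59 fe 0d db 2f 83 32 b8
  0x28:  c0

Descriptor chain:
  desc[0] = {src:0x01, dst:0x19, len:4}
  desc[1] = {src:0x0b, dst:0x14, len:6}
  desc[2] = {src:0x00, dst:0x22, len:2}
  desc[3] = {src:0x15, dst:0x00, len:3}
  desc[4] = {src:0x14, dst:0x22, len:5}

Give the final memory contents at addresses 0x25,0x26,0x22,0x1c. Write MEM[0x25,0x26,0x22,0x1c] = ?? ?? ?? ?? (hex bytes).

MEM[0x25,0x26,0x22,0x1c] = 56 8f 22 83

D0: mem[0x19..0x1c] <- [f1 54 79 83]
D1: mem[0x14..0x19] <- [22 1f 01 56 8f 68]
D2: mem[0x22..0x23] <- [90 f1]
D3: mem[0x00..0x02] <- [1f 01 56]
D4: mem[0x22..0x26] <- [22 1f 01 56 8f]
query mem[0x25]=0x56, mem[0x26]=0x8f, mem[0x22]=0x22, mem[0x1c]=0x83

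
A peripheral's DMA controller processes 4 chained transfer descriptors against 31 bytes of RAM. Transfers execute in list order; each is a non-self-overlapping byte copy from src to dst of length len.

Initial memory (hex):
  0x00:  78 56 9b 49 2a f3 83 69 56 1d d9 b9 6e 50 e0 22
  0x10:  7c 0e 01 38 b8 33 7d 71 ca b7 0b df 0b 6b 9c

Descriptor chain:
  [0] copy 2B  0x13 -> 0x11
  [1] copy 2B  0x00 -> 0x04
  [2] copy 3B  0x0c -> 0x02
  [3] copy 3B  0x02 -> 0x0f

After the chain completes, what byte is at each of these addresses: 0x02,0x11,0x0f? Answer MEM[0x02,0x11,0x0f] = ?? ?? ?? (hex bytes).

MEM[0x02,0x11,0x0f] = 6e e0 6e

#0 dst[0x11+2] := {0x38,0xb8}
#1 dst[0x04+2] := {0x78,0x56}
#2 dst[0x02+3] := {0x6e,0x50,0xe0}
#3 dst[0x0f+3] := {0x6e,0x50,0xe0}
query mem[0x02]=0x6e, mem[0x11]=0xe0, mem[0x0f]=0x6e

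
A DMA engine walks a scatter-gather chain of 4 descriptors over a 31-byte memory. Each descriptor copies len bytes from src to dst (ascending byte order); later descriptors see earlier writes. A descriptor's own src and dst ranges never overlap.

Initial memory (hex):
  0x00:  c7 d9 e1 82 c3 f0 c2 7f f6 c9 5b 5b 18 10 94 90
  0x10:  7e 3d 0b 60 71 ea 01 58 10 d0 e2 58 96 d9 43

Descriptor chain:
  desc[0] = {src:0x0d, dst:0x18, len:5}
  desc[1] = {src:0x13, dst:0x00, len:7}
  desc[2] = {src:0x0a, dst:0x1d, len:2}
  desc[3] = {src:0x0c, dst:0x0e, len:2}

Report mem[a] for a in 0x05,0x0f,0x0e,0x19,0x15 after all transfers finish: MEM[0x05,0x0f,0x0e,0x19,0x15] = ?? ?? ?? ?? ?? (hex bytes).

MEM[0x05,0x0f,0x0e,0x19,0x15] = 10 10 18 94 ea

D0: mem[0x18..0x1c] <- [10 94 90 7e 3d]
D1: mem[0x00..0x06] <- [60 71 ea 01 58 10 94]
D2: mem[0x1d..0x1e] <- [5b 5b]
D3: mem[0x0e..0x0f] <- [18 10]
query mem[0x05]=0x10, mem[0x0f]=0x10, mem[0x0e]=0x18, mem[0x19]=0x94, mem[0x15]=0xea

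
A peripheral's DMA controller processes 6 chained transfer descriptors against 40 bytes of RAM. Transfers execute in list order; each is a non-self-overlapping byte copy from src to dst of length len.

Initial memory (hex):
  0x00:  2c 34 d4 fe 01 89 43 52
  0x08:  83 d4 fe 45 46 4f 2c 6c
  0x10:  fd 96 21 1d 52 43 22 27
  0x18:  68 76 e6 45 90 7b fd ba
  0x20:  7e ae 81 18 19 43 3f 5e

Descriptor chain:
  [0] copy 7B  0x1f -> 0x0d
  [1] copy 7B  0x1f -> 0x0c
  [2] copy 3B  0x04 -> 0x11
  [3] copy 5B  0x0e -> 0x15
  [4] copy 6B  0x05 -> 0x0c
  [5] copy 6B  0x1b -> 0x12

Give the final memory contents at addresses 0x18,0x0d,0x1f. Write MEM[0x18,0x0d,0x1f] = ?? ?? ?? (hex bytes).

  after D0: wrote 7B at 0x0d = ba7eae81181943
  after D1: wrote 7B at 0x0c = ba7eae81181943
  after D2: wrote 3B at 0x11 = 018943
  after D3: wrote 5B at 0x15 = ae81180189
  after D4: wrote 6B at 0x0c = 89435283d4fe
  after D5: wrote 6B at 0x12 = 45907bfdba7e
query mem[0x18]=0x01, mem[0x0d]=0x43, mem[0x1f]=0xba

MEM[0x18,0x0d,0x1f] = 01 43 ba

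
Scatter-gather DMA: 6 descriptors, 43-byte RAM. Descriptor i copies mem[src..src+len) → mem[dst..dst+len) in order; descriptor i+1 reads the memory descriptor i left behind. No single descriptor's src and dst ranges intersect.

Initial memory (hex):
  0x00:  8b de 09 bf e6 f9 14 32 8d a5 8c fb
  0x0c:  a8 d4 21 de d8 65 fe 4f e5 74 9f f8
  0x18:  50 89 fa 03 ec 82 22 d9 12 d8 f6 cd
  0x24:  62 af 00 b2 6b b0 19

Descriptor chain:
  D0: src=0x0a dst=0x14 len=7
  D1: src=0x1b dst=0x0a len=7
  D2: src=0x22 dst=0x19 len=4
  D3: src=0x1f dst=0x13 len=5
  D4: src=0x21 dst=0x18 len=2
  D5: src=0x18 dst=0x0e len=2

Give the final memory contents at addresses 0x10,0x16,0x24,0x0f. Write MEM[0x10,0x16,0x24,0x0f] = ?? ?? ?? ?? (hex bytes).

MEM[0x10,0x16,0x24,0x0f] = d8 f6 62 f6

#0 dst[0x14+7] := {0x8c,0xfb,0xa8,0xd4,0x21,0xde,0xd8}
#1 dst[0x0a+7] := {0x03,0xec,0x82,0x22,0xd9,0x12,0xd8}
#2 dst[0x19+4] := {0xf6,0xcd,0x62,0xaf}
#3 dst[0x13+5] := {0xd9,0x12,0xd8,0xf6,0xcd}
#4 dst[0x18+2] := {0xd8,0xf6}
#5 dst[0x0e+2] := {0xd8,0xf6}
query mem[0x10]=0xd8, mem[0x16]=0xf6, mem[0x24]=0x62, mem[0x0f]=0xf6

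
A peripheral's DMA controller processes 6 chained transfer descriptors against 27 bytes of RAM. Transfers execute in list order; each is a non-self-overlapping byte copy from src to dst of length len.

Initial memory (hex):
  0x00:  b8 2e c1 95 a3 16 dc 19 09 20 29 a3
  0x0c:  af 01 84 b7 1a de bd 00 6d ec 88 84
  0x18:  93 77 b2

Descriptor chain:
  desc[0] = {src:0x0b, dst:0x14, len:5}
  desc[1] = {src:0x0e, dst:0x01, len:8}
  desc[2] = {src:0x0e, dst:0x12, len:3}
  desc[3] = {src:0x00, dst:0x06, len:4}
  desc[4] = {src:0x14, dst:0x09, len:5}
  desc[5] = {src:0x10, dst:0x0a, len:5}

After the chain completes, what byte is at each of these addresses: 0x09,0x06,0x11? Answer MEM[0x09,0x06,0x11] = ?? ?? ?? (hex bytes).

#0 dst[0x14+5] := {0xa3,0xaf,0x01,0x84,0xb7}
#1 dst[0x01+8] := {0x84,0xb7,0x1a,0xde,0xbd,0x00,0xa3,0xaf}
#2 dst[0x12+3] := {0x84,0xb7,0x1a}
#3 dst[0x06+4] := {0xb8,0x84,0xb7,0x1a}
#4 dst[0x09+5] := {0x1a,0xaf,0x01,0x84,0xb7}
#5 dst[0x0a+5] := {0x1a,0xde,0x84,0xb7,0x1a}
query mem[0x09]=0x1a, mem[0x06]=0xb8, mem[0x11]=0xde

MEM[0x09,0x06,0x11] = 1a b8 de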